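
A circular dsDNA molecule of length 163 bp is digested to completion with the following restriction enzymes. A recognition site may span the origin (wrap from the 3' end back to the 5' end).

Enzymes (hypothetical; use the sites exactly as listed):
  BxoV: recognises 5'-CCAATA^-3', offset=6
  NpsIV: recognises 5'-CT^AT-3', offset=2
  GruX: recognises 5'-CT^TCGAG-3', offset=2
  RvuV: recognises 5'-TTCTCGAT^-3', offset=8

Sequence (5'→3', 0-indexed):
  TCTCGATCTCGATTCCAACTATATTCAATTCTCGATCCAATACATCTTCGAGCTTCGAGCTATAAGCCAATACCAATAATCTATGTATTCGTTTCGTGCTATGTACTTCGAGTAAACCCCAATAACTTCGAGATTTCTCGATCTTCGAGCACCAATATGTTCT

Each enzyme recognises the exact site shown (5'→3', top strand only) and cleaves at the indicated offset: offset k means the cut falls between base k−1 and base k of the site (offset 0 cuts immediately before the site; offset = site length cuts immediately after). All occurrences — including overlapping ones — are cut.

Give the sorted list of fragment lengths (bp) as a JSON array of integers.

Site scan:
  BxoV (CCAATA, off=6): starts [36, 66, 72, 118, 151] → cuts [42, 72, 78, 124, 157]
  NpsIV (CTAT, off=2): starts [18, 59, 80, 98] → cuts [20, 61, 82, 100]
  GruX (CTTCGAG, off=2): starts [45, 52, 105, 125, 142] → cuts [47, 54, 107, 127, 144]
  RvuV (TTCTCGAT, off=8): starts [28, 134, 162] → cuts [7, 36, 142]

All cut coordinates (distinct, sorted): [7, 20, 36, 42, 47, 54, 61, 72, 78, 82, 100, 107, 124, 127, 142, 144, 157]

Fragment lengths:
  7→20: 13 bp
  20→36: 16 bp
  36→42: 6 bp
  42→47: 5 bp
  47→54: 7 bp
  54→61: 7 bp
  61→72: 11 bp
  72→78: 6 bp
  78→82: 4 bp
  82→100: 18 bp
  100→107: 7 bp
  107→124: 17 bp
  124→127: 3 bp
  127→142: 15 bp
  142→144: 2 bp
  144→157: 13 bp
  157→7 (wrap): 163-157+7 = 13 bp

[2,3,4,5,6,6,7,7,7,11,13,13,13,15,16,17,18]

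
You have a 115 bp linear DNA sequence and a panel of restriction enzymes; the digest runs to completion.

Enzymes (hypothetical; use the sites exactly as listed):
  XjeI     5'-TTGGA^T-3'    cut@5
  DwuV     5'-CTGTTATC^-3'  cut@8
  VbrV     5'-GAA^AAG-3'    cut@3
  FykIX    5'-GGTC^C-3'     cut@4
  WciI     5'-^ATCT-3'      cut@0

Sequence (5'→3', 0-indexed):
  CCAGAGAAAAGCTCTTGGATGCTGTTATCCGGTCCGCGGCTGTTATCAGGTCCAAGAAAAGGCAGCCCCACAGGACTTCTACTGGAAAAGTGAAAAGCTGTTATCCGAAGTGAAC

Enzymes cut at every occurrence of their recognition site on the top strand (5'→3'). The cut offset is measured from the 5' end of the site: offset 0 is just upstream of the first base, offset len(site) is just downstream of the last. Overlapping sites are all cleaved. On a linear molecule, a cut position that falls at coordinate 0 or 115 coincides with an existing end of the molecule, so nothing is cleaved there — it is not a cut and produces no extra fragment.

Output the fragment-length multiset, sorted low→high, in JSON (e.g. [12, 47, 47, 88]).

Per-enzyme occurrences:
  XjeI TTGGAT/5: at [14] ⇒ [19]
  DwuV CTGTTATC/8: at [21, 39, 97] ⇒ [29, 47, 105]
  VbrV GAAAAG/3: at [5, 55, 84, 91] ⇒ [8, 58, 87, 94]
  FykIX GGTCC/4: at [30, 48] ⇒ [34, 52]
  WciI (ATCT, off=0): no sites

All cut coordinates (distinct, sorted): [8, 19, 29, 34, 47, 52, 58, 87, 94, 105]

Fragment lengths:
  [0,8): 8 bp
  [8,19): 11 bp
  [19,29): 10 bp
  [29,34): 5 bp
  [34,47): 13 bp
  [47,52): 5 bp
  [52,58): 6 bp
  [58,87): 29 bp
  [87,94): 7 bp
  [94,105): 11 bp
  [105,115): 10 bp

[5,5,6,7,8,10,10,11,11,13,29]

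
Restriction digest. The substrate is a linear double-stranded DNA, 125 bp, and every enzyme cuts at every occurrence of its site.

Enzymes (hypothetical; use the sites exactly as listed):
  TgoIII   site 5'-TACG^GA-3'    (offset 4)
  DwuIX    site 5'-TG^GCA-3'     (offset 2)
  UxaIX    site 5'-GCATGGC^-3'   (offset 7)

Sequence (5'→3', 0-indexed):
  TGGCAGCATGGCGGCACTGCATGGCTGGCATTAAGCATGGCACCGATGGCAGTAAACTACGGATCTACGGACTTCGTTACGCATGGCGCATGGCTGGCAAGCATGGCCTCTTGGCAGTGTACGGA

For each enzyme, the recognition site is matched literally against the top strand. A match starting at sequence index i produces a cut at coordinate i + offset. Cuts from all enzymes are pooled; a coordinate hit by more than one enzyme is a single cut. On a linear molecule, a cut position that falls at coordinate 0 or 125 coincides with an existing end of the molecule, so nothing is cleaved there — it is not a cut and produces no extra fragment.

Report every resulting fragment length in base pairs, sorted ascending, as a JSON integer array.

Site scan:
  TgoIII TACGGA/4: at [57, 65, 119] ⇒ [61, 69, 123]
  DwuIX TGGCA/2: at [0, 25, 37, 46, 94, 111] ⇒ [2, 27, 39, 48, 96, 113]
  UxaIX GCATGGC/7: at [5, 18, 34, 80, 87, 100] ⇒ [12, 25, 41, 87, 94, 107]

Pooled cuts: [2, 12, 25, 27, 39, 41, 48, 61, 69, 87, 94, 96, 107, 113, 123]

Fragment lengths:
  [0,2): 2 bp
  [2,12): 10 bp
  [12,25): 13 bp
  [25,27): 2 bp
  [27,39): 12 bp
  [39,41): 2 bp
  [41,48): 7 bp
  [48,61): 13 bp
  [61,69): 8 bp
  [69,87): 18 bp
  [87,94): 7 bp
  [94,96): 2 bp
  [96,107): 11 bp
  [107,113): 6 bp
  [113,123): 10 bp
  [123,125): 2 bp

[2,2,2,2,2,6,7,7,8,10,10,11,12,13,13,18]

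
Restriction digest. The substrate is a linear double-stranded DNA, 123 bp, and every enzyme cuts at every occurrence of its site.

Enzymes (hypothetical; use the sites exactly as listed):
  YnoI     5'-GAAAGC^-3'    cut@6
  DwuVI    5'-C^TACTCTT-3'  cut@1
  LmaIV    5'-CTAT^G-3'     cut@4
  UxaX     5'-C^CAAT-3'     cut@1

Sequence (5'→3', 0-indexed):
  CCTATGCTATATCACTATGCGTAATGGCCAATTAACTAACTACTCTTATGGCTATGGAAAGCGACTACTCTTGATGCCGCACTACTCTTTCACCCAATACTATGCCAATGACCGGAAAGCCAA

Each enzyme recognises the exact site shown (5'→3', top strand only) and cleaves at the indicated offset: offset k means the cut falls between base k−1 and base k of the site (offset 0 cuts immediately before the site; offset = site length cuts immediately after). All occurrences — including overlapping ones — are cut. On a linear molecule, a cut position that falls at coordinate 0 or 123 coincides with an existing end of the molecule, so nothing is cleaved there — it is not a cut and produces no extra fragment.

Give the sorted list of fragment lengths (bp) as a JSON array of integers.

[2,3,3,5,7,9,10,12,12,13,15,15,17]

Per-enzyme occurrences:
  YnoI GAAAGC/6: at [56, 114] ⇒ [62, 120]
  DwuVI CTACTCTT/1: at [39, 64, 81] ⇒ [40, 65, 82]
  LmaIV CTATG/4: at [1, 14, 51, 99] ⇒ [5, 18, 55, 103]
  UxaX CCAAT/1: at [27, 93, 104] ⇒ [28, 94, 105]

Pooled cuts: [5, 18, 28, 40, 55, 62, 65, 82, 94, 103, 105, 120]

Fragments:
  [0,5): 5 bp
  [5,18): 13 bp
  [18,28): 10 bp
  [28,40): 12 bp
  [40,55): 15 bp
  [55,62): 7 bp
  [62,65): 3 bp
  [65,82): 17 bp
  [82,94): 12 bp
  [94,103): 9 bp
  [103,105): 2 bp
  [105,120): 15 bp
  [120,123): 3 bp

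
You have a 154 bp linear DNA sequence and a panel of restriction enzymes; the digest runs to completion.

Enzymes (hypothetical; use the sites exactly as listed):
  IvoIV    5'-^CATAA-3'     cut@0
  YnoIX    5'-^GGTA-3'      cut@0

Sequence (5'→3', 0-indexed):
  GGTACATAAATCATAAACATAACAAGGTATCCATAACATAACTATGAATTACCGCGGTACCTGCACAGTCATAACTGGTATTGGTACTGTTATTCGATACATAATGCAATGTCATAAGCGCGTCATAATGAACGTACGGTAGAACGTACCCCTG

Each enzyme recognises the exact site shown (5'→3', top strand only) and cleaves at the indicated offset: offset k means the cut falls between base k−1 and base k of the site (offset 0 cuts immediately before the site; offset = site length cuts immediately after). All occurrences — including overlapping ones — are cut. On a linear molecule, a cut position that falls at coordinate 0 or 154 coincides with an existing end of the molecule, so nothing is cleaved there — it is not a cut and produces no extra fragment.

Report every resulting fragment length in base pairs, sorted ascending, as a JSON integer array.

[4,5,6,6,6,7,7,8,11,13,14,14,17,17,19]

Site scan:
  IvoIV (CATAA, off=0): starts [4, 11, 17, 31, 36, 69, 99, 112, 123] → cuts [4, 11, 17, 31, 36, 69, 99, 112, 123]
  YnoIX (GGTA, off=0): starts [0, 25, 55, 76, 82, 137] → cuts [25, 55, 76, 82, 137] (position 0 is a terminus of the linear molecule — no cut)

All cut coordinates (distinct, sorted): [4, 11, 17, 25, 31, 36, 55, 69, 76, 82, 99, 112, 123, 137]

Fragment lengths:
  [0,4): 4 bp
  [4,11): 7 bp
  [11,17): 6 bp
  [17,25): 8 bp
  [25,31): 6 bp
  [31,36): 5 bp
  [36,55): 19 bp
  [55,69): 14 bp
  [69,76): 7 bp
  [76,82): 6 bp
  [82,99): 17 bp
  [99,112): 13 bp
  [112,123): 11 bp
  [123,137): 14 bp
  [137,154): 17 bp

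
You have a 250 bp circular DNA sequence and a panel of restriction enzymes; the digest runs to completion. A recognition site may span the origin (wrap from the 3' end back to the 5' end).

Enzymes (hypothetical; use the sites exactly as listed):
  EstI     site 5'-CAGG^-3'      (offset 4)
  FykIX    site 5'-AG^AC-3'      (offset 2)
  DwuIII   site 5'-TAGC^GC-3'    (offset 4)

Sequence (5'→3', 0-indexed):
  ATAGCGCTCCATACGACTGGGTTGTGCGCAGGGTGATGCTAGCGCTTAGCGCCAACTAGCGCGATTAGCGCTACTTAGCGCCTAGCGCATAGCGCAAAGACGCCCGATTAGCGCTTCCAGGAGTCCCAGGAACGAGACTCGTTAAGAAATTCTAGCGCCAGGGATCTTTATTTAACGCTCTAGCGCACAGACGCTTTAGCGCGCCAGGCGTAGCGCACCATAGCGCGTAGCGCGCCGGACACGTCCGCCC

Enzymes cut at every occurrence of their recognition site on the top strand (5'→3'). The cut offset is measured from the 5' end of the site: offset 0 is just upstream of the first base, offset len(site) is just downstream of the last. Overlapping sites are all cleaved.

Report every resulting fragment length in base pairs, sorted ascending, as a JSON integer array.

[6,6,6,6,6,7,7,7,7,8,9,9,9,10,10,10,10,11,13,20,22,24,27]

Scan for sites:
  EstI (CAGG, off=4): starts [28, 117, 126, 158, 204] → cuts [32, 121, 130, 162, 208]
  FykIX (AGAC, off=2): starts [97, 134, 188] → cuts [99, 136, 190]
  DwuIII (TAGCGC, off=4): starts [1, 39, 46, 56, 65, 75, 82, 89, 108, 152, 180, 196, 210, 220, 227] → cuts [5, 43, 50, 60, 69, 79, 86, 93, 112, 156, 184, 200, 214, 224, 231]

All cut coordinates (distinct, sorted): [5, 32, 43, 50, 60, 69, 79, 86, 93, 99, 112, 121, 130, 136, 156, 162, 184, 190, 200, 208, 214, 224, 231]

Fragment lengths:
  5→32: 27 bp
  32→43: 11 bp
  43→50: 7 bp
  50→60: 10 bp
  60→69: 9 bp
  69→79: 10 bp
  79→86: 7 bp
  86→93: 7 bp
  93→99: 6 bp
  99→112: 13 bp
  112→121: 9 bp
  121→130: 9 bp
  130→136: 6 bp
  136→156: 20 bp
  156→162: 6 bp
  162→184: 22 bp
  184→190: 6 bp
  190→200: 10 bp
  200→208: 8 bp
  208→214: 6 bp
  214→224: 10 bp
  224→231: 7 bp
  231→5 (wrap): 250-231+5 = 24 bp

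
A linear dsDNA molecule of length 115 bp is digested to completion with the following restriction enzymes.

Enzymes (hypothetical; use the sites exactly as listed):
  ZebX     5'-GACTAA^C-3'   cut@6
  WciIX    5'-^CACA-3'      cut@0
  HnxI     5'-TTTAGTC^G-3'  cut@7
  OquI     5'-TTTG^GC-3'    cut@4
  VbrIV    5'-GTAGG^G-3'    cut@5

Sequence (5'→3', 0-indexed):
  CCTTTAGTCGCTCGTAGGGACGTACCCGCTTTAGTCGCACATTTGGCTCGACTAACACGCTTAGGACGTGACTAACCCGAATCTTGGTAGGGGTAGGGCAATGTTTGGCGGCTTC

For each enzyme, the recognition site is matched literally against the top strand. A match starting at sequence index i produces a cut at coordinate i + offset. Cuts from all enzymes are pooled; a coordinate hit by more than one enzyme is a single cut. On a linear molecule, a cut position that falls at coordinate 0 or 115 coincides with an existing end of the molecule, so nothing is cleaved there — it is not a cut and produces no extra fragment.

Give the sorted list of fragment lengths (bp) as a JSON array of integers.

Per-enzyme occurrences:
  ZebX (GACTAAC, off=6): starts [49, 69] → cuts [55, 75]
  WciIX (CACA, off=0): starts [37] → cuts [37]
  HnxI (TTTAGTCG, off=7): starts [2, 29] → cuts [9, 36]
  OquI (TTTGGC, off=4): starts [41, 103] → cuts [45, 107]
  VbrIV (GTAGGG, off=5): starts [13, 86, 92] → cuts [18, 91, 97]

Pooled cuts: [9, 18, 36, 37, 45, 55, 75, 91, 97, 107]

Fragments:
  [0,9): 9 bp
  [9,18): 9 bp
  [18,36): 18 bp
  [36,37): 1 bp
  [37,45): 8 bp
  [45,55): 10 bp
  [55,75): 20 bp
  [75,91): 16 bp
  [91,97): 6 bp
  [97,107): 10 bp
  [107,115): 8 bp

[1,6,8,8,9,9,10,10,16,18,20]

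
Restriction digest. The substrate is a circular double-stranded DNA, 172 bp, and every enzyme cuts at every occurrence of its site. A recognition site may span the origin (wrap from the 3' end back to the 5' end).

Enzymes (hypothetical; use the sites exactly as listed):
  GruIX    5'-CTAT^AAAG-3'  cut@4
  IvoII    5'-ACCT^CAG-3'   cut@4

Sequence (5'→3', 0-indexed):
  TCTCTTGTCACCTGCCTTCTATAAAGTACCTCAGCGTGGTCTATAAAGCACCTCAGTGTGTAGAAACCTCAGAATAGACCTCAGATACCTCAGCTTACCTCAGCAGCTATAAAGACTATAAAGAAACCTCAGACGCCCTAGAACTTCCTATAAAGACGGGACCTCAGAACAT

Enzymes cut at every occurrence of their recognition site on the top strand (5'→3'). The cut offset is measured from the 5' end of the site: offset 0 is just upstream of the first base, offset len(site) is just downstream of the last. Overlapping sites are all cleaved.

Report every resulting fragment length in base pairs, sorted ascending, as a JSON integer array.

Per-enzyme occurrences:
  GruIX (CTATAAAG, off=4): starts [18, 40, 106, 115, 147] → cuts [22, 44, 110, 119, 151]
  IvoII (ACCTCAG, off=4): starts [27, 49, 65, 77, 86, 96, 125, 160] → cuts [31, 53, 69, 81, 90, 100, 129, 164]

Pooled cuts: [22, 31, 44, 53, 69, 81, 90, 100, 110, 119, 129, 151, 164]

Fragments:
  22→31: 9 bp
  31→44: 13 bp
  44→53: 9 bp
  53→69: 16 bp
  69→81: 12 bp
  81→90: 9 bp
  90→100: 10 bp
  100→110: 10 bp
  110→119: 9 bp
  119→129: 10 bp
  129→151: 22 bp
  151→164: 13 bp
  164→22 (wrap): 172-164+22 = 30 bp

[9,9,9,9,10,10,10,12,13,13,16,22,30]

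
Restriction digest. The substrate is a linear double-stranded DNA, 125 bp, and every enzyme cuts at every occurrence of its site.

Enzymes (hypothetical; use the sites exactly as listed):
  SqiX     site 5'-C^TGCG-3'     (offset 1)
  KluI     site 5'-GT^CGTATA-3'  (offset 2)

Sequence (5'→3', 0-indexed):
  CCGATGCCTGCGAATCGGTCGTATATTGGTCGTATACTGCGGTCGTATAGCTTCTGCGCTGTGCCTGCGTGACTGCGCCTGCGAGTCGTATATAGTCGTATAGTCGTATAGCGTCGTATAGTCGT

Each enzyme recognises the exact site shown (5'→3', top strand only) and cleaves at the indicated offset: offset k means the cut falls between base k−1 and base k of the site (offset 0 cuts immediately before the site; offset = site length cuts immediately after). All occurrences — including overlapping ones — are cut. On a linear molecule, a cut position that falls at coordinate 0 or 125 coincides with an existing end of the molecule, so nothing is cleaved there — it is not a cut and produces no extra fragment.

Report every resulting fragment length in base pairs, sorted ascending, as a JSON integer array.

Site scan:
  SqiX (CTGCG, off=1): starts [7, 36, 53, 64, 72, 78] → cuts [8, 37, 54, 65, 73, 79]
  KluI (GTCGTATA, off=2): starts [17, 28, 41, 84, 94, 102, 112] → cuts [19, 30, 43, 86, 96, 104, 114]

All cut coordinates (distinct, sorted): [8, 19, 30, 37, 43, 54, 65, 73, 79, 86, 96, 104, 114]

Fragments:
  [0,8): 8 bp
  [8,19): 11 bp
  [19,30): 11 bp
  [30,37): 7 bp
  [37,43): 6 bp
  [43,54): 11 bp
  [54,65): 11 bp
  [65,73): 8 bp
  [73,79): 6 bp
  [79,86): 7 bp
  [86,96): 10 bp
  [96,104): 8 bp
  [104,114): 10 bp
  [114,125): 11 bp

[6,6,7,7,8,8,8,10,10,11,11,11,11,11]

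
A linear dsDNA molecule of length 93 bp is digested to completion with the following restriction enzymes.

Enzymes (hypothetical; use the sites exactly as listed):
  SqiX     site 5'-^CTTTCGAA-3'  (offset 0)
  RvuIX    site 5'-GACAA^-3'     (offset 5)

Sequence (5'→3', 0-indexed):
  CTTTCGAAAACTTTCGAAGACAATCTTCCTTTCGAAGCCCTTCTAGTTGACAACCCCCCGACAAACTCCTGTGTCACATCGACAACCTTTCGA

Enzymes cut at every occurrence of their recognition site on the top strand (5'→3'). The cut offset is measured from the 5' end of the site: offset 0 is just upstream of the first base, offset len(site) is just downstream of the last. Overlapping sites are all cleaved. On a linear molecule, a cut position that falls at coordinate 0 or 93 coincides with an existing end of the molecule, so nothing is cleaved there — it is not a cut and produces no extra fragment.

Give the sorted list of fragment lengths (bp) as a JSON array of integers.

[5,8,10,11,13,21,25]

Site scan:
  SqiX CTTTCGAA/0: at [0, 10, 28] ⇒ [10, 28] (position 0 is a terminus of the linear molecule — no cut)
  RvuIX GACAA/5: at [18, 48, 59, 80] ⇒ [23, 53, 64, 85]

All cut coordinates (distinct, sorted): [10, 23, 28, 53, 64, 85]

Fragments:
  [0,10): 10 bp
  [10,23): 13 bp
  [23,28): 5 bp
  [28,53): 25 bp
  [53,64): 11 bp
  [64,85): 21 bp
  [85,93): 8 bp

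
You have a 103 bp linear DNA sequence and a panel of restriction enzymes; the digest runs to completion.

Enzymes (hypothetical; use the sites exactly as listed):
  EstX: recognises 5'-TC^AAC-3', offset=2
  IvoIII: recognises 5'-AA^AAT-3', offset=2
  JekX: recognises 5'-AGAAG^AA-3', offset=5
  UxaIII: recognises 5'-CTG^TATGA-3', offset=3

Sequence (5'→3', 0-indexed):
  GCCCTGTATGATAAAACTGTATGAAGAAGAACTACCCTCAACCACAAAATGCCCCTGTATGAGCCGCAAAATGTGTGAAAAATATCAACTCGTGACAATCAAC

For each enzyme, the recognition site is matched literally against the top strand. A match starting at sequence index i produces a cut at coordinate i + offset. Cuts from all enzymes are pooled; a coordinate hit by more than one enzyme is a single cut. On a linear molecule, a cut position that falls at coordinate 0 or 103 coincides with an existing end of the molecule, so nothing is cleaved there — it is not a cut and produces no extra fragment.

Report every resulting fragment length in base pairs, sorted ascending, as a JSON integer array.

Scan for sites:
  EstX TCAAC/2: at [37, 84, 98] ⇒ [39, 86, 100]
  IvoIII AAAAT/2: at [45, 67, 78] ⇒ [47, 69, 80]
  JekX AGAAGAA/5: at [24] ⇒ [29]
  UxaIII CTGTATGA/3: at [3, 16, 54] ⇒ [6, 19, 57]

Pooled cuts: [6, 19, 29, 39, 47, 57, 69, 80, 86, 100]

Fragment lengths:
  [0,6): 6 bp
  [6,19): 13 bp
  [19,29): 10 bp
  [29,39): 10 bp
  [39,47): 8 bp
  [47,57): 10 bp
  [57,69): 12 bp
  [69,80): 11 bp
  [80,86): 6 bp
  [86,100): 14 bp
  [100,103): 3 bp

[3,6,6,8,10,10,10,11,12,13,14]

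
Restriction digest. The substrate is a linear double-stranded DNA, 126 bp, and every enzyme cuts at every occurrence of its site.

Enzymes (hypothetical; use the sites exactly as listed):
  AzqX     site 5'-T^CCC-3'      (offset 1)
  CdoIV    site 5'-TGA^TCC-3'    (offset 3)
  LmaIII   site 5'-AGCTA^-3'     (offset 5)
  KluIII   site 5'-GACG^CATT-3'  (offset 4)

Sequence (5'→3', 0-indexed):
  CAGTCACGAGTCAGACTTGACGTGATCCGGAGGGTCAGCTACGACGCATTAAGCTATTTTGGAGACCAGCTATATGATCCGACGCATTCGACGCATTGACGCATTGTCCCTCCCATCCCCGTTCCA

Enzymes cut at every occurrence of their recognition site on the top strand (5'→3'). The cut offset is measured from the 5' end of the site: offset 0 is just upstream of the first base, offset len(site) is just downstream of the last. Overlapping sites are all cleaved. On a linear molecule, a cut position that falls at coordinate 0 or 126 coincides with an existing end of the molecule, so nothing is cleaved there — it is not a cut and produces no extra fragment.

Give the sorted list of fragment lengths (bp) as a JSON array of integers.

Scan for sites:
  AzqX TCCC/1: at [106, 110, 115] ⇒ [107, 111, 116]
  CdoIV TGATCC/3: at [22, 74] ⇒ [25, 77]
  LmaIII AGCTA/5: at [36, 51, 67] ⇒ [41, 56, 72]
  KluIII GACGCATT/4: at [42, 80, 89, 97] ⇒ [46, 84, 93, 101]

All cut coordinates (distinct, sorted): [25, 41, 46, 56, 72, 77, 84, 93, 101, 107, 111, 116]

Fragment lengths:
  [0,25): 25 bp
  [25,41): 16 bp
  [41,46): 5 bp
  [46,56): 10 bp
  [56,72): 16 bp
  [72,77): 5 bp
  [77,84): 7 bp
  [84,93): 9 bp
  [93,101): 8 bp
  [101,107): 6 bp
  [107,111): 4 bp
  [111,116): 5 bp
  [116,126): 10 bp

[4,5,5,5,6,7,8,9,10,10,16,16,25]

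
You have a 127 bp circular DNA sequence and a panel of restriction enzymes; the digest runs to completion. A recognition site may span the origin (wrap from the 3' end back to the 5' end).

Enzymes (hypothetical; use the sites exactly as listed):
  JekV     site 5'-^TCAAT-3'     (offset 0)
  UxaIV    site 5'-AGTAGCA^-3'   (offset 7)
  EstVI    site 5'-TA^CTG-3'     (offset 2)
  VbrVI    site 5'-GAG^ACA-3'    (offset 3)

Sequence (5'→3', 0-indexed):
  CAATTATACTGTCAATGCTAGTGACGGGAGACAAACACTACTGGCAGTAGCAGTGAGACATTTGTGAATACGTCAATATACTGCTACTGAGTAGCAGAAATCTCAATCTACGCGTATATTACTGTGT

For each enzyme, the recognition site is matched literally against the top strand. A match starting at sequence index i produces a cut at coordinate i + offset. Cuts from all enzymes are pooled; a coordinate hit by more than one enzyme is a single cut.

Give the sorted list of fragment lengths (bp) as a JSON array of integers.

[3,5,5,6,6,8,9,10,10,12,15,19,19]

Scan for sites:
  JekV TCAAT/0: at [11, 72, 102, 126] ⇒ [11, 72, 102, 126]
  UxaIV AGTAGCA/7: at [45, 89] ⇒ [52, 96]
  EstVI TACTG/2: at [6, 38, 78, 84, 119] ⇒ [8, 40, 80, 86, 121]
  VbrVI GAGACA/3: at [27, 54] ⇒ [30, 57]

Pooled cuts: [8, 11, 30, 40, 52, 57, 72, 80, 86, 96, 102, 121, 126]

Fragment lengths:
  8→11: 3 bp
  11→30: 19 bp
  30→40: 10 bp
  40→52: 12 bp
  52→57: 5 bp
  57→72: 15 bp
  72→80: 8 bp
  80→86: 6 bp
  86→96: 10 bp
  96→102: 6 bp
  102→121: 19 bp
  121→126: 5 bp
  126→8 (wrap): 127-126+8 = 9 bp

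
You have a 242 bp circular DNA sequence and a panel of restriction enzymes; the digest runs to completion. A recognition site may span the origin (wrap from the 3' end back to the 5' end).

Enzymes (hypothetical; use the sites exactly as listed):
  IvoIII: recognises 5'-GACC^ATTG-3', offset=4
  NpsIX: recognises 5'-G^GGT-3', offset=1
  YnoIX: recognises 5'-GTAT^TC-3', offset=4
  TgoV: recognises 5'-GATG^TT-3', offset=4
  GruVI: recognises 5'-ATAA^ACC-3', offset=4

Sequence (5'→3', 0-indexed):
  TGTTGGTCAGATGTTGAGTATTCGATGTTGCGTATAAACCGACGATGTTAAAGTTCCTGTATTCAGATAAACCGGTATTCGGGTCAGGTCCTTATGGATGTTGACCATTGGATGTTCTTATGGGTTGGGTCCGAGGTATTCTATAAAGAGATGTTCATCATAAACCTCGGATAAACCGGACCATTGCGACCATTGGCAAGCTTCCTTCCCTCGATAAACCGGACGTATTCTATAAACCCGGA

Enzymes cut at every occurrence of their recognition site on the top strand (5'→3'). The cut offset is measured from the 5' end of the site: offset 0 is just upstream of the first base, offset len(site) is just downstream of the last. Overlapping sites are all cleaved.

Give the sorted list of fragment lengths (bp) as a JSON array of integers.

[3,5,6,6,7,8,8,8,8,8,8,9,9,10,10,10,11,11,11,12,14,15,19,26]

Site scan:
  IvoIII GACCATTG/4: at [102, 178, 187] ⇒ [106, 182, 191]
  NpsIX GGGT/1: at [80, 121, 126] ⇒ [81, 122, 127]
  YnoIX GTATTC/4: at [17, 58, 74, 135, 224] ⇒ [21, 62, 78, 139, 228]
  TgoV GATGTT/4: at [9, 23, 43, 96, 110, 149, 240] ⇒ [2, 13, 27, 47, 100, 114, 153]
  GruVI ATAAACC/4: at [33, 66, 159, 170, 213, 231] ⇒ [37, 70, 163, 174, 217, 235]

Pooled cuts: [2, 13, 21, 27, 37, 47, 62, 70, 78, 81, 100, 106, 114, 122, 127, 139, 153, 163, 174, 182, 191, 217, 228, 235]

Fragments:
  2→13: 11 bp
  13→21: 8 bp
  21→27: 6 bp
  27→37: 10 bp
  37→47: 10 bp
  47→62: 15 bp
  62→70: 8 bp
  70→78: 8 bp
  78→81: 3 bp
  81→100: 19 bp
  100→106: 6 bp
  106→114: 8 bp
  114→122: 8 bp
  122→127: 5 bp
  127→139: 12 bp
  139→153: 14 bp
  153→163: 10 bp
  163→174: 11 bp
  174→182: 8 bp
  182→191: 9 bp
  191→217: 26 bp
  217→228: 11 bp
  228→235: 7 bp
  235→2 (wrap): 242-235+2 = 9 bp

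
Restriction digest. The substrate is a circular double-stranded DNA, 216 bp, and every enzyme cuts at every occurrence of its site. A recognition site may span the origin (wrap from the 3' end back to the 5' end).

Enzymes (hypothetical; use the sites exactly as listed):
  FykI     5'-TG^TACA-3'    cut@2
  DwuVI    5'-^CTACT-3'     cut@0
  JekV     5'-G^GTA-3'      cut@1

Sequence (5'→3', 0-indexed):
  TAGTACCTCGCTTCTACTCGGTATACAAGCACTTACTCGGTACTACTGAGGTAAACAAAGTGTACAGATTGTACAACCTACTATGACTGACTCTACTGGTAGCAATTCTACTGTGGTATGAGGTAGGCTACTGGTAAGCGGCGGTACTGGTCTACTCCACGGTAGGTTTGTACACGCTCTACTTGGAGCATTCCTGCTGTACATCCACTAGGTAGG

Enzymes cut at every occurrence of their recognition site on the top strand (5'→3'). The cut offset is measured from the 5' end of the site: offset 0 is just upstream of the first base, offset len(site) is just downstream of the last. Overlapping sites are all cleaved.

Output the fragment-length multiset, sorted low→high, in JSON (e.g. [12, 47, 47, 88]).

Scan for sites:
  FykI TGTACA/2: at [60, 69, 168, 197] ⇒ [62, 71, 170, 199]
  DwuVI CTACT/0: at [13, 42, 77, 92, 107, 127, 151, 178] ⇒ [13, 42, 77, 92, 107, 127, 151, 178]
  JekV GGTA/1: at [19, 38, 49, 97, 114, 121, 132, 142, 160, 210, 214] ⇒ [20, 39, 50, 98, 115, 122, 133, 143, 161, 211, 215]

Pooled cuts: [13, 20, 39, 42, 50, 62, 71, 77, 92, 98, 107, 115, 122, 127, 133, 143, 151, 161, 170, 178, 199, 211, 215]

Fragment lengths:
  13→20: 7 bp
  20→39: 19 bp
  39→42: 3 bp
  42→50: 8 bp
  50→62: 12 bp
  62→71: 9 bp
  71→77: 6 bp
  77→92: 15 bp
  92→98: 6 bp
  98→107: 9 bp
  107→115: 8 bp
  115→122: 7 bp
  122→127: 5 bp
  127→133: 6 bp
  133→143: 10 bp
  143→151: 8 bp
  151→161: 10 bp
  161→170: 9 bp
  170→178: 8 bp
  178→199: 21 bp
  199→211: 12 bp
  211→215: 4 bp
  215→13 (wrap): 216-215+13 = 14 bp

[3,4,5,6,6,6,7,7,8,8,8,8,9,9,9,10,10,12,12,14,15,19,21]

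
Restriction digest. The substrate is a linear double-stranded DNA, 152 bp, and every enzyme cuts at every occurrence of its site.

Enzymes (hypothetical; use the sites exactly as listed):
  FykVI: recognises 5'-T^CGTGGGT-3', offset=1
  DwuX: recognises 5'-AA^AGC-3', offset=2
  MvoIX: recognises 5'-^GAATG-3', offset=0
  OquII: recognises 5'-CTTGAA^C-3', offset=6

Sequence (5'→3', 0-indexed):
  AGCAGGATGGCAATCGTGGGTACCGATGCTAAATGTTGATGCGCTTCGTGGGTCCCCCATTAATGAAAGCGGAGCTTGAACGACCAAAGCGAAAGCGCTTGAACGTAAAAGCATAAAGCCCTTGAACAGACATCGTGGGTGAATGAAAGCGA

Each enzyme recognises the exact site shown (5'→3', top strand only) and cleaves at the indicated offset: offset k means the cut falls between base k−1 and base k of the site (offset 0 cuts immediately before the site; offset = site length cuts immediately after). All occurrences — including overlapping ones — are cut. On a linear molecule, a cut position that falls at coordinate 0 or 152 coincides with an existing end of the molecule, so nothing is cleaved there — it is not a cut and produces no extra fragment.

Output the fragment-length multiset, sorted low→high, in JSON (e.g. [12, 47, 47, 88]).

[5,6,6,7,7,7,7,7,10,10,13,14,21,32]

Site scan:
  FykVI (TCGTGGGT, off=1): starts [13, 45, 132] → cuts [14, 46, 133]
  DwuX (AAAGC, off=2): starts [65, 85, 91, 107, 114, 145] → cuts [67, 87, 93, 109, 116, 147]
  MvoIX (GAATG, off=0): starts [140] → cuts [140]
  OquII (CTTGAAC, off=6): starts [74, 97, 120] → cuts [80, 103, 126]

Pooled cuts: [14, 46, 67, 80, 87, 93, 103, 109, 116, 126, 133, 140, 147]

Fragment lengths:
  [0,14): 14 bp
  [14,46): 32 bp
  [46,67): 21 bp
  [67,80): 13 bp
  [80,87): 7 bp
  [87,93): 6 bp
  [93,103): 10 bp
  [103,109): 6 bp
  [109,116): 7 bp
  [116,126): 10 bp
  [126,133): 7 bp
  [133,140): 7 bp
  [140,147): 7 bp
  [147,152): 5 bp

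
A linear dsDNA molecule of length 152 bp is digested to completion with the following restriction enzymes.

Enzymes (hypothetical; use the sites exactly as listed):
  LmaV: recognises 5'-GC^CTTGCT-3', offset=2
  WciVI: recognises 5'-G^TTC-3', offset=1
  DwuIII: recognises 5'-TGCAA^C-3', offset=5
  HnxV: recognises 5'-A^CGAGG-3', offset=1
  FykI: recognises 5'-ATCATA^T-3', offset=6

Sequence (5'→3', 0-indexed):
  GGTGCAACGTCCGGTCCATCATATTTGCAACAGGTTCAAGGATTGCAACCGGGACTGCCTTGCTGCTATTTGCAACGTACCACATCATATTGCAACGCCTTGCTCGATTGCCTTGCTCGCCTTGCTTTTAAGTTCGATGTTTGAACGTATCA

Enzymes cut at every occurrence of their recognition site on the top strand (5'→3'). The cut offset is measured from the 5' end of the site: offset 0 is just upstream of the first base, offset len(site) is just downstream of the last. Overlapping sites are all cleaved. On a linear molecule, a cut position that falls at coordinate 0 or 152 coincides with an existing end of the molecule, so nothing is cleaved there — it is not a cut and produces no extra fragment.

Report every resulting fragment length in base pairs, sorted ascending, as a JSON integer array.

[3,4,6,7,7,9,10,12,13,14,14,16,17,20]

Per-enzyme occurrences:
  LmaV (GCCTTGCT, off=2): starts [56, 96, 109, 118] → cuts [58, 98, 111, 120]
  WciVI (GTTC, off=1): starts [33, 131] → cuts [34, 132]
  DwuIII (TGCAAC, off=5): starts [2, 25, 43, 70, 90] → cuts [7, 30, 48, 75, 95]
  HnxV (ACGAGG, off=1): no sites
  FykI (ATCATAT, off=6): starts [17, 83] → cuts [23, 89]

All cut coordinates (distinct, sorted): [7, 23, 30, 34, 48, 58, 75, 89, 95, 98, 111, 120, 132]

Fragments:
  [0,7): 7 bp
  [7,23): 16 bp
  [23,30): 7 bp
  [30,34): 4 bp
  [34,48): 14 bp
  [48,58): 10 bp
  [58,75): 17 bp
  [75,89): 14 bp
  [89,95): 6 bp
  [95,98): 3 bp
  [98,111): 13 bp
  [111,120): 9 bp
  [120,132): 12 bp
  [132,152): 20 bp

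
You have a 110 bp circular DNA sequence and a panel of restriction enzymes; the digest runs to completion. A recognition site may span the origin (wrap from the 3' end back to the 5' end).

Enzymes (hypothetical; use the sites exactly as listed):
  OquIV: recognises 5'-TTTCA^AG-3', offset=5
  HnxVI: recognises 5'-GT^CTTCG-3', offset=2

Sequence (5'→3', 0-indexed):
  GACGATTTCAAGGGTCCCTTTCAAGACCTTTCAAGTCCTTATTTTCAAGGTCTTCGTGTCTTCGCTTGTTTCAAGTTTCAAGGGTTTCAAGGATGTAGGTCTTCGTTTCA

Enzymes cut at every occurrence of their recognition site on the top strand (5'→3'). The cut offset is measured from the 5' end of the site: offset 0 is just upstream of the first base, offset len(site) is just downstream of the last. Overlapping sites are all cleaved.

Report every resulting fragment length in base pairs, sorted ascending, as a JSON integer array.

[4,7,8,9,10,11,13,14,14,20]

Site scan:
  OquIV TTTCAAG/5: at [5, 18, 28, 42, 68, 75, 84] ⇒ [10, 23, 33, 47, 73, 80, 89]
  HnxVI GTCTTCG/2: at [49, 57, 98] ⇒ [51, 59, 100]

All cut coordinates (distinct, sorted): [10, 23, 33, 47, 51, 59, 73, 80, 89, 100]

Fragments:
  10→23: 13 bp
  23→33: 10 bp
  33→47: 14 bp
  47→51: 4 bp
  51→59: 8 bp
  59→73: 14 bp
  73→80: 7 bp
  80→89: 9 bp
  89→100: 11 bp
  100→10 (wrap): 110-100+10 = 20 bp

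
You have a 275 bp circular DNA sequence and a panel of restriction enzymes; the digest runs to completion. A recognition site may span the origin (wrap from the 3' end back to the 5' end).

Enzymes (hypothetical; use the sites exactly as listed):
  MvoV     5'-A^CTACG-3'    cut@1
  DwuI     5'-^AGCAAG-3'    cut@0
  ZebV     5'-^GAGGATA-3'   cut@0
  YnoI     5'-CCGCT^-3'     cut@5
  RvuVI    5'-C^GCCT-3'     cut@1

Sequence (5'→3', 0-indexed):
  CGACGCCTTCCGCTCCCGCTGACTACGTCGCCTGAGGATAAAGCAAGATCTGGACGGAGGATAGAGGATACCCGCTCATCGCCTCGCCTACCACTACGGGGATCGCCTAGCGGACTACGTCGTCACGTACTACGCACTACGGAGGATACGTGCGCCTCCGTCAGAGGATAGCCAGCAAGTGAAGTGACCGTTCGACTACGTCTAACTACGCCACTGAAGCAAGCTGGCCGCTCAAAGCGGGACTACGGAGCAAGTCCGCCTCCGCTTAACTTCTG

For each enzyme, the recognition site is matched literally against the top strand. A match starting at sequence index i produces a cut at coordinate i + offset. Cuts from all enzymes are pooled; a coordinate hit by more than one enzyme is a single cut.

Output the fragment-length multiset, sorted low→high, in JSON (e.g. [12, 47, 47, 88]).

Site scan:
  MvoV ACTACG/1: at [21, 92, 113, 128, 135, 194, 204, 241] ⇒ [22, 93, 114, 129, 136, 195, 205, 242]
  DwuI AGCAAG/0: at [41, 173, 217, 248] ⇒ [41, 173, 217, 248]
  ZebV GAGGATA/0: at [33, 56, 63, 141, 163] ⇒ [33, 56, 63, 141, 163]
  YnoI CCGCT/5: at [9, 15, 71, 227, 261] ⇒ [14, 20, 76, 232, 266]
  RvuVI CGCCT/1: at [3, 28, 79, 84, 103, 152, 256] ⇒ [4, 29, 80, 85, 104, 153, 257]

Pooled cuts: [4, 14, 20, 22, 29, 33, 41, 56, 63, 76, 80, 85, 93, 104, 114, 129, 136, 141, 153, 163, 173, 195, 205, 217, 232, 242, 248, 257, 266]

Fragments:
  4→14: 10 bp
  14→20: 6 bp
  20→22: 2 bp
  22→29: 7 bp
  29→33: 4 bp
  33→41: 8 bp
  41→56: 15 bp
  56→63: 7 bp
  63→76: 13 bp
  76→80: 4 bp
  80→85: 5 bp
  85→93: 8 bp
  93→104: 11 bp
  104→114: 10 bp
  114→129: 15 bp
  129→136: 7 bp
  136→141: 5 bp
  141→153: 12 bp
  153→163: 10 bp
  163→173: 10 bp
  173→195: 22 bp
  195→205: 10 bp
  205→217: 12 bp
  217→232: 15 bp
  232→242: 10 bp
  242→248: 6 bp
  248→257: 9 bp
  257→266: 9 bp
  266→4 (wrap): 275-266+4 = 13 bp

[2,4,4,5,5,6,6,7,7,7,8,8,9,9,10,10,10,10,10,10,11,12,12,13,13,15,15,15,22]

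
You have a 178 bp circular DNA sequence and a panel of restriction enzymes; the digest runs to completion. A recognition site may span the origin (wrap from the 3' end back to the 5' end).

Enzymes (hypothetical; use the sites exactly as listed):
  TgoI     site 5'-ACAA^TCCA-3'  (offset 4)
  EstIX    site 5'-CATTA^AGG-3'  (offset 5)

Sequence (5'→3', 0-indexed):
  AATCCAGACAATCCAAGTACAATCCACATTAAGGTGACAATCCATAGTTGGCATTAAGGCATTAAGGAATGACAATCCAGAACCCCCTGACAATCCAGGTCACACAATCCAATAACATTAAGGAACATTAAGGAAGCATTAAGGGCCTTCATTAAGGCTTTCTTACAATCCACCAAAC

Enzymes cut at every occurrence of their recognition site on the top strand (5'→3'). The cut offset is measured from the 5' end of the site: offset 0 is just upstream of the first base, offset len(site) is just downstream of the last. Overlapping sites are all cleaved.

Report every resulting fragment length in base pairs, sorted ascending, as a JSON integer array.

[8,9,9,9,10,11,11,11,12,13,13,14,14,16,18]

Site scan:
  TgoI (ACAATCCA, off=4): starts [7, 18, 36, 71, 89, 103, 164, 176] → cuts [2, 11, 22, 40, 75, 93, 107, 168]
  EstIX (CATTAAGG, off=5): starts [26, 51, 59, 115, 125, 136, 149] → cuts [31, 56, 64, 120, 130, 141, 154]

All cut coordinates (distinct, sorted): [2, 11, 22, 31, 40, 56, 64, 75, 93, 107, 120, 130, 141, 154, 168]

Fragment lengths:
  2→11: 9 bp
  11→22: 11 bp
  22→31: 9 bp
  31→40: 9 bp
  40→56: 16 bp
  56→64: 8 bp
  64→75: 11 bp
  75→93: 18 bp
  93→107: 14 bp
  107→120: 13 bp
  120→130: 10 bp
  130→141: 11 bp
  141→154: 13 bp
  154→168: 14 bp
  168→2 (wrap): 178-168+2 = 12 bp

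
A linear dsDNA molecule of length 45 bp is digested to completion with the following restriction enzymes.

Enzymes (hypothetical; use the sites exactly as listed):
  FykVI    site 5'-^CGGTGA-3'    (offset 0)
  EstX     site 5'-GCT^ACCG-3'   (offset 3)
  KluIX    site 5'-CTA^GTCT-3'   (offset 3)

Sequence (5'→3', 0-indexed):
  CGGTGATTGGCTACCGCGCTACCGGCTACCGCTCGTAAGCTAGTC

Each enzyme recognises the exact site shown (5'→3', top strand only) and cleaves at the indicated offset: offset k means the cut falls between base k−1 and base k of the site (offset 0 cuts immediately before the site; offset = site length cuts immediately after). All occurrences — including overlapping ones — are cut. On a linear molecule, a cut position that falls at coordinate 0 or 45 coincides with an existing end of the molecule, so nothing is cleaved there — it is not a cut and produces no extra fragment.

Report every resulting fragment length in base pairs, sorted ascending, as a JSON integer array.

[7,8,12,18]

Per-enzyme occurrences:
  FykVI (CGGTGA, off=0): starts [0] → cuts [] (position 0 is a terminus of the linear molecule — no cut)
  EstX (GCTACCG, off=3): starts [9, 17, 24] → cuts [12, 20, 27]
  KluIX (CTAGTCT, off=3): no sites

All cut coordinates (distinct, sorted): [12, 20, 27]

Fragment lengths:
  [0,12): 12 bp
  [12,20): 8 bp
  [20,27): 7 bp
  [27,45): 18 bp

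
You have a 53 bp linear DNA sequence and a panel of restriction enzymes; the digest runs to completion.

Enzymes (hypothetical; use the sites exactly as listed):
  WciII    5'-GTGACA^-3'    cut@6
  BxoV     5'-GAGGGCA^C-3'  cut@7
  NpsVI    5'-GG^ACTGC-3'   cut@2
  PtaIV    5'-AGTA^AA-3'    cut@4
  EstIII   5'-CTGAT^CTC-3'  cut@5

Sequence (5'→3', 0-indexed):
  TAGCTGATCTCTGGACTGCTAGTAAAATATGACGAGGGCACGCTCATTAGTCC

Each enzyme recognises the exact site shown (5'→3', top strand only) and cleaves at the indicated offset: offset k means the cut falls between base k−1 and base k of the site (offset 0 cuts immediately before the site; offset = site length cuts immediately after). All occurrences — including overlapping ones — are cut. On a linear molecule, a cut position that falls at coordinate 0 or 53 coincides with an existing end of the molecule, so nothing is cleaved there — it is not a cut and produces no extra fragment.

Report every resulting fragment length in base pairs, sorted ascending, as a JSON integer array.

Per-enzyme occurrences:
  WciII (GTGACA, off=6): no sites
  BxoV (GAGGGCAC, off=7): starts [33] → cuts [40]
  NpsVI (GGACTGC, off=2): starts [12] → cuts [14]
  PtaIV (AGTAAA, off=4): starts [20] → cuts [24]
  EstIII (CTGATCTC, off=5): starts [3] → cuts [8]

All cut coordinates (distinct, sorted): [8, 14, 24, 40]

Fragments:
  [0,8): 8 bp
  [8,14): 6 bp
  [14,24): 10 bp
  [24,40): 16 bp
  [40,53): 13 bp

[6,8,10,13,16]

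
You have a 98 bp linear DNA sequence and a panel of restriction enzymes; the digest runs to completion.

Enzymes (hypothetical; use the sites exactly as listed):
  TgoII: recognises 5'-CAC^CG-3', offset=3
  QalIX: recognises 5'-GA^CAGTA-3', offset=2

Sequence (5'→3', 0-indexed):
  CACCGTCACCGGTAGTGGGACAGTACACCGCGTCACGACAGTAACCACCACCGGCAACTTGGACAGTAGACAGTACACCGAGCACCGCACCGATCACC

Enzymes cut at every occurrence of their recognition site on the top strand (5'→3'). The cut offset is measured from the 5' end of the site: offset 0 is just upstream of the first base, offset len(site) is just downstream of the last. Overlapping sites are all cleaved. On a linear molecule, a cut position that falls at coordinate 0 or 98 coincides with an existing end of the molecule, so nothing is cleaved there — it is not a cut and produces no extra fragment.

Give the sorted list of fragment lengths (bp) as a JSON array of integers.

Site scan:
  TgoII CACCG/3: at [0, 6, 25, 48, 75, 82, 87] ⇒ [3, 9, 28, 51, 78, 85, 90]
  QalIX GACAGTA/2: at [18, 36, 61, 68] ⇒ [20, 38, 63, 70]

Pooled cuts: [3, 9, 20, 28, 38, 51, 63, 70, 78, 85, 90]

Fragment lengths:
  [0,3): 3 bp
  [3,9): 6 bp
  [9,20): 11 bp
  [20,28): 8 bp
  [28,38): 10 bp
  [38,51): 13 bp
  [51,63): 12 bp
  [63,70): 7 bp
  [70,78): 8 bp
  [78,85): 7 bp
  [85,90): 5 bp
  [90,98): 8 bp

[3,5,6,7,7,8,8,8,10,11,12,13]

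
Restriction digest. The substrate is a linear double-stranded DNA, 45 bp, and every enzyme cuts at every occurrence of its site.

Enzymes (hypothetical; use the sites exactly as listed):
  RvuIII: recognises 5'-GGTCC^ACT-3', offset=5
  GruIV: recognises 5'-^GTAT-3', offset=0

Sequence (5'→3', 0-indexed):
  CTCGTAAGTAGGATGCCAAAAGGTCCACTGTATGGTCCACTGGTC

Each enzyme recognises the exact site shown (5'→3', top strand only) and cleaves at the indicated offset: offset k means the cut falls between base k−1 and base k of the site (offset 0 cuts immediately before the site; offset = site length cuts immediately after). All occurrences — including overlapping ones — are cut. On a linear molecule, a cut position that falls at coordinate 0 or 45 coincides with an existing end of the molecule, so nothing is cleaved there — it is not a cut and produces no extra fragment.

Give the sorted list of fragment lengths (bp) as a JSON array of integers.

[3,7,9,26]

Scan for sites:
  RvuIII (GGTCCACT, off=5): starts [21, 33] → cuts [26, 38]
  GruIV (GTAT, off=0): starts [29] → cuts [29]

All cut coordinates (distinct, sorted): [26, 29, 38]

Fragment lengths:
  [0,26): 26 bp
  [26,29): 3 bp
  [29,38): 9 bp
  [38,45): 7 bp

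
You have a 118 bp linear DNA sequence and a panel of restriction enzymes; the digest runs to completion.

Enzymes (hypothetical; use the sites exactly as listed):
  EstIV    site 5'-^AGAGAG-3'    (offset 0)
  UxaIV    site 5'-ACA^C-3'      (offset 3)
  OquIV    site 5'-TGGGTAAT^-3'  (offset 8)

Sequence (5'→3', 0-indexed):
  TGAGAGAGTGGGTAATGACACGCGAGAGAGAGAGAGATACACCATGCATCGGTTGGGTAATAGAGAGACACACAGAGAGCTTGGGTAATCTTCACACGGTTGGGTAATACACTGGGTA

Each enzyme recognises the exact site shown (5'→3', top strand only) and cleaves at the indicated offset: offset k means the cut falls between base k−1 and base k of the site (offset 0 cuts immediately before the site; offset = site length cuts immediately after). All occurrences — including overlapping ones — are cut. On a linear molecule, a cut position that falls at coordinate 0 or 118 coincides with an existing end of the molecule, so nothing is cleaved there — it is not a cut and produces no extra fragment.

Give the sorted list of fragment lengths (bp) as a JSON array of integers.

[1,2,2,2,2,2,3,4,4,7,7,9,11,12,14,16,20]

Site scan:
  EstIV AGAGAG/0: at [2, 24, 26, 28, 30, 61, 73] ⇒ [2, 24, 26, 28, 30, 61, 73]
  UxaIV ACAC/3: at [17, 38, 67, 69, 93, 108] ⇒ [20, 41, 70, 72, 96, 111]
  OquIV TGGGTAAT/8: at [8, 53, 81, 100] ⇒ [16, 61, 89, 108]

Pooled cuts: [2, 16, 20, 24, 26, 28, 30, 41, 61, 70, 72, 73, 89, 96, 108, 111]

Fragment lengths:
  [0,2): 2 bp
  [2,16): 14 bp
  [16,20): 4 bp
  [20,24): 4 bp
  [24,26): 2 bp
  [26,28): 2 bp
  [28,30): 2 bp
  [30,41): 11 bp
  [41,61): 20 bp
  [61,70): 9 bp
  [70,72): 2 bp
  [72,73): 1 bp
  [73,89): 16 bp
  [89,96): 7 bp
  [96,108): 12 bp
  [108,111): 3 bp
  [111,118): 7 bp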